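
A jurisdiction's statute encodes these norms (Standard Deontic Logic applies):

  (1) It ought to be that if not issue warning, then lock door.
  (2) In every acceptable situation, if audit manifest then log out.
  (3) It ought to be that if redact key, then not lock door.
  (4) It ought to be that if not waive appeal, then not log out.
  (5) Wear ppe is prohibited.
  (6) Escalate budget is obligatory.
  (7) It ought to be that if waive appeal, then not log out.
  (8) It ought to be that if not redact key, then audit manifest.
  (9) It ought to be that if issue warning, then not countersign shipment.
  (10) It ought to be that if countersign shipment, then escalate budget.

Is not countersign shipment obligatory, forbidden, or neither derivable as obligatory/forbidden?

By case analysis on ¬waive_appeal: premise 4 gives O(¬waive_appeal → ¬log_out) and premise 7 gives O(waive_appeal → ¬log_out), so O(¬log_out) either way.
Premise 2 is O(audit_manifest → log_out); contrapositively O(¬log_out → ¬audit_manifest). Since O(¬log_out) holds, K gives O(¬audit_manifest).
Premise 8, O(¬redact_key → audit_manifest), contraposes to O(¬audit_manifest → redact_key); with O(¬audit_manifest) we get O(redact_key).
With premise 3, O(redact_key → ¬lock_door), the K-axiom yields O(¬lock_door).
Premise 1, O(¬issue_warning → lock_door), contraposes to O(¬lock_door → issue_warning); with O(¬lock_door) we get O(issue_warning).
With premise 9, O(issue_warning → ¬countersign_shipment), the K-axiom yields O(¬countersign_shipment).
Premises 5, 6, 10 do not contribute to this derivation.
Hence ¬countersign_shipment is obligatory.

Obligatory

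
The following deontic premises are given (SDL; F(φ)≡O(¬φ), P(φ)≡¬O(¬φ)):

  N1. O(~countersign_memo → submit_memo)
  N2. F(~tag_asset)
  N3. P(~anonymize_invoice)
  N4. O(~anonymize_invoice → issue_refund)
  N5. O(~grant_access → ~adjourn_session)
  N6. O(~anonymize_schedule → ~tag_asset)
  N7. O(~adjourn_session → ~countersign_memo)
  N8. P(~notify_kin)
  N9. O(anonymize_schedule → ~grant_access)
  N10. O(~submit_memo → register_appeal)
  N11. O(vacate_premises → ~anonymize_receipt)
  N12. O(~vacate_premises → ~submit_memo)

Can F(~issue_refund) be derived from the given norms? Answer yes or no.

No

Premise 4 is O(~anonymize_invoice → issue_refund), but O(~anonymize_invoice) is not derivable from the premises (the permission P(~anonymize_invoice) asserts only ~O(anonymize_invoice), not O(~anonymize_invoice)), so it does not yield O(issue_refund).
No other premise forces O(issue_refund). An ideal world satisfying every premise can still have ~issue_refund true, so F(~issue_refund) is not derivable.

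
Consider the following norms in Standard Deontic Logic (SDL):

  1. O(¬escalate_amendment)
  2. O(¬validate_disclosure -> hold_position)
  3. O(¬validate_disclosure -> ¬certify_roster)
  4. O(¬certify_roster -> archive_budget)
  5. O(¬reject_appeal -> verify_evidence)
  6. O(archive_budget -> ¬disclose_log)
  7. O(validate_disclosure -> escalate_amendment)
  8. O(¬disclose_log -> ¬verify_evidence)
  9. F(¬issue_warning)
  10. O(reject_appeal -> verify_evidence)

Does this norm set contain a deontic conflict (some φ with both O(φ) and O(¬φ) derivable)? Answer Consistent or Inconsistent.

Premises 10 and 5 are O(reject_appeal -> verify_evidence) and O(¬reject_appeal -> verify_evidence); every ideal world satisfies reject_appeal or ¬reject_appeal, so in either case verify_evidence holds — hence O(verify_evidence).
Premise 8, O(¬disclose_log -> ¬verify_evidence), contraposes to O(verify_evidence -> disclose_log); with O(verify_evidence) we get O(disclose_log).
Premise 6 is O(archive_budget -> ¬disclose_log); contrapositively O(disclose_log -> ¬archive_budget). Since O(disclose_log) holds, K gives O(¬archive_budget).
Premise 4 is O(¬certify_roster -> archive_budget); contrapositively O(¬archive_budget -> certify_roster). Since O(¬archive_budget) holds, K gives O(certify_roster).
Premise 3, O(¬validate_disclosure -> ¬certify_roster), contraposes to O(certify_roster -> validate_disclosure); with O(certify_roster) we get O(validate_disclosure).
Applying K to premise 7 (O(validate_disclosure -> escalate_amendment)) and O(validate_disclosure) yields O(escalate_amendment).
But premise 1 directly asserts O(¬escalate_amendment).
We now have both O(escalate_amendment) and O(¬escalate_amendment) — escalate_amendment is simultaneously obligatory and forbidden, violating the D-axiom.

Inconsistent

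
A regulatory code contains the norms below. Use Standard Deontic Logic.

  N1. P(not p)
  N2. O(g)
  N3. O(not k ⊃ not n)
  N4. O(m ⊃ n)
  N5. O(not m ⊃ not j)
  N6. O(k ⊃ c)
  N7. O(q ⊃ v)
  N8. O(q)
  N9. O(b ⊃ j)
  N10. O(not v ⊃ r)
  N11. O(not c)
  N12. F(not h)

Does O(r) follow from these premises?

Premise 10 is O(not v ⊃ r), but O(not v) is not derivable from the premises, so it does not yield O(r).
No other premise forces O(r). An ideal world satisfying every premise can still have r false, so O(r) is not derivable.

No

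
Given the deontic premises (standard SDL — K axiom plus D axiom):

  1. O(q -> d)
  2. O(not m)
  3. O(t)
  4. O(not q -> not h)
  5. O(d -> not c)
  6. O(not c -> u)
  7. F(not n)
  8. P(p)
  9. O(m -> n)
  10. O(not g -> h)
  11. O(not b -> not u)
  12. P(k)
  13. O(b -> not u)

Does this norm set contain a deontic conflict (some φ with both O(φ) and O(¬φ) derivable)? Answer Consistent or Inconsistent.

Premise 9 is O(m -> n); even if O(n) held, inferring O(m) would be affirming the consequent — invalid.
So O(m) is not derivable, and the apparent clash with O(not m) does not arise.
A world satisfying every obligation exists (e.g. b=false, c=true, d=false, g=true, h=false, k=false, m=false, n=true, p=false, q=false, t=true, u=false); no atom is both obligatory and forbidden, so the set is consistent.

Consistent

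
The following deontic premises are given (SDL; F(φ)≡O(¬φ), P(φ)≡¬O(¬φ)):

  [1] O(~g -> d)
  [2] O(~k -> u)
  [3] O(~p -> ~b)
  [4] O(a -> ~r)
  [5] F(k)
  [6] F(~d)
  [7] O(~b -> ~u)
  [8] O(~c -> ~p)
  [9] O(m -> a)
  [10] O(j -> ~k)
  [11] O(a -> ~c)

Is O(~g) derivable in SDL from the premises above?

Premise 1 is O(~g -> d); even if O(d) held, inferring O(~g) would be affirming the consequent — invalid.
No other premise forces O(~g). An ideal world satisfying every premise can still have ~g false, so O(~g) is not derivable.

No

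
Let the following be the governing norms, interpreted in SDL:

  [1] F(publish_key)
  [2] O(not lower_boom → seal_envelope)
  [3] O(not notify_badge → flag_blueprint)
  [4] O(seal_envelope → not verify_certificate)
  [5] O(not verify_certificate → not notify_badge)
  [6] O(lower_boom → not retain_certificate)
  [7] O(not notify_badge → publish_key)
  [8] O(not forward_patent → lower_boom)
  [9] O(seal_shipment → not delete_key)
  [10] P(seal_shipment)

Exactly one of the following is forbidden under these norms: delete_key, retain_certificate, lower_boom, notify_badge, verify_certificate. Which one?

Premise 1, F(publish_key), is equivalent to O(not publish_key).
The contrapositive of premise 7 (O(not notify_badge → publish_key)) is O(not publish_key → notify_badge), and O(not publish_key) is already established, so O(notify_badge).
Premise 5 is O(not verify_certificate → not notify_badge); contrapositively O(notify_badge → verify_certificate). Since O(notify_badge) holds, K gives O(verify_certificate).
Premise 4 is O(seal_envelope → not verify_certificate); contrapositively O(verify_certificate → not seal_envelope). Since O(verify_certificate) holds, K gives O(not seal_envelope).
Premise 2 is O(not lower_boom → seal_envelope); contrapositively O(not seal_envelope → lower_boom). Since O(not seal_envelope) holds, K gives O(lower_boom).
From O(lower_boom) and premise 6, O(lower_boom → not retain_certificate), we obtain O(not retain_certificate).
So O(not retain_certificate) holds, i.e. retain_certificate is forbidden. None of the other listed options is forbidden under the premises.

retain_certificate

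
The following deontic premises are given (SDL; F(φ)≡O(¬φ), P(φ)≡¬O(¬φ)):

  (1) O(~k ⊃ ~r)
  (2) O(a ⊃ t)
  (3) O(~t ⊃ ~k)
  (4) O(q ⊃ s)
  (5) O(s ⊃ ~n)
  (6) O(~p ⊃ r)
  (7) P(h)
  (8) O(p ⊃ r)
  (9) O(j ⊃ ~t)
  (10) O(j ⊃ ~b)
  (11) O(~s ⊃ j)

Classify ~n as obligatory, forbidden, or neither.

Premises 8 and 6 cover both cases: O(p ⊃ r) and O(~p ⊃ r). Since p ∨ ~p is a tautology, O(r) follows.
The contrapositive of premise 1 (O(~k ⊃ ~r)) is O(r ⊃ k), and O(r) is already established, so O(k).
The contrapositive of premise 3 (O(~t ⊃ ~k)) is O(k ⊃ t), and O(k) is already established, so O(t).
The contrapositive of premise 9 (O(j ⊃ ~t)) is O(t ⊃ ~j), and O(t) is already established, so O(~j).
Premise 11, O(~s ⊃ j), contraposes to O(~j ⊃ s); with O(~j) we get O(s).
Applying K to premise 5 (O(s ⊃ ~n)) and O(s) yields O(~n).
Premises 2, 4, 7, 10 do not contribute to this derivation.
Hence ~n is obligatory.

Obligatory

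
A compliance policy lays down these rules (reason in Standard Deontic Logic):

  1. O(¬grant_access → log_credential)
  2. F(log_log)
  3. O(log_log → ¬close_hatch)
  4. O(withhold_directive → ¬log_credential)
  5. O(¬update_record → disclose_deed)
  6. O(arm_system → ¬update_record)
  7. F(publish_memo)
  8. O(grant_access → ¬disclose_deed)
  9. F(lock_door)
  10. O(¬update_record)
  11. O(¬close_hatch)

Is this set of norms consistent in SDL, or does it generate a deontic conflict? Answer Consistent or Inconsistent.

Consistent

Premise 3 is O(log_log → ¬close_hatch); even if O(¬close_hatch) held, inferring O(log_log) would be affirming the consequent — invalid.
So O(log_log) is not derivable, and the apparent clash with O(¬log_log) does not arise.
A world satisfying every obligation exists (e.g. arm_system=false, close_hatch=false, disclose_deed=true, grant_access=false, lock_door=false, log_credential=true, log_log=false, publish_memo=false, update_record=false, withhold_directive=false); no atom is both obligatory and forbidden, so the set is consistent.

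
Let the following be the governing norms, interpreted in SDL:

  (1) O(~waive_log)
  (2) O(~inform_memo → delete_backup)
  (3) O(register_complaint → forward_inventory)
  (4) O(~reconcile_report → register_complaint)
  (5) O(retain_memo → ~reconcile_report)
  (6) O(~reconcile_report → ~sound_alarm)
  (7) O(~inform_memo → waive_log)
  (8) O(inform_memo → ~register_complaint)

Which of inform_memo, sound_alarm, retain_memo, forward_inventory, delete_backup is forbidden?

retain_memo

Premise 1 gives O(~waive_log).
Premise 7, O(~inform_memo → waive_log), contraposes to O(~waive_log → inform_memo); with O(~waive_log) we get O(inform_memo).
Premise 8 is O(inform_memo → ~register_complaint); since O(inform_memo), deontic closure gives O(~register_complaint).
Premise 4, O(~reconcile_report → register_complaint), contraposes to O(~register_complaint → reconcile_report); with O(~register_complaint) we get O(reconcile_report).
The contrapositive of premise 5 (O(retain_memo → ~reconcile_report)) is O(reconcile_report → ~retain_memo), and O(reconcile_report) is already established, so O(~retain_memo).
So O(~retain_memo) holds, i.e. retain_memo is forbidden. None of the other listed options is forbidden under the premises.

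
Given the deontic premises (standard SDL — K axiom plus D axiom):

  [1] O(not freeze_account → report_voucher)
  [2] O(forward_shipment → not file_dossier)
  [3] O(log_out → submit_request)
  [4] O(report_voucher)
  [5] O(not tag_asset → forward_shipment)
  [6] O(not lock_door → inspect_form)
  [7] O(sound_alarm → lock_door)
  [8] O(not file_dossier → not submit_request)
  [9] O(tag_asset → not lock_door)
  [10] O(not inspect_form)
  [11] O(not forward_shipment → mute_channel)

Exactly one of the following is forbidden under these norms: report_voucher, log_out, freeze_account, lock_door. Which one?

Premise 10 gives O(not inspect_form).
Premise 6, O(not lock_door → inspect_form), contraposes to O(not inspect_form → lock_door); with O(not inspect_form) we get O(lock_door).
The contrapositive of premise 9 (O(tag_asset → not lock_door)) is O(lock_door → not tag_asset), and O(lock_door) is already established, so O(not tag_asset).
Applying K to premise 5 (O(not tag_asset → forward_shipment)) and O(not tag_asset) yields O(forward_shipment).
Applying K to premise 2 (O(forward_shipment → not file_dossier)) and O(forward_shipment) yields O(not file_dossier).
With premise 8, O(not file_dossier → not submit_request), the K-axiom yields O(not submit_request).
The contrapositive of premise 3 (O(log_out → submit_request)) is O(not submit_request → not log_out), and O(not submit_request) is already established, so O(not log_out).
So O(not log_out) holds, i.e. log_out is forbidden. None of the other listed options is forbidden under the premises.

log_out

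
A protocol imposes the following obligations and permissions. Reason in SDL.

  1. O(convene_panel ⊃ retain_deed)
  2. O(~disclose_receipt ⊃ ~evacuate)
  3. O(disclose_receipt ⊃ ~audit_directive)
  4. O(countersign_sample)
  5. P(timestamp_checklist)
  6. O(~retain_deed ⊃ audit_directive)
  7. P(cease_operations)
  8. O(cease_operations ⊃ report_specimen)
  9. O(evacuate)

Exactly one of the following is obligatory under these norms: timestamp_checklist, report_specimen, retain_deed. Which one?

retain_deed

Premise 9 gives O(evacuate).
The contrapositive of premise 2 (O(~disclose_receipt ⊃ ~evacuate)) is O(evacuate ⊃ disclose_receipt), and O(evacuate) is already established, so O(disclose_receipt).
With premise 3, O(disclose_receipt ⊃ ~audit_directive), the K-axiom yields O(~audit_directive).
Premise 6, O(~retain_deed ⊃ audit_directive), contraposes to O(~audit_directive ⊃ retain_deed); with O(~audit_directive) we get O(retain_deed).
So O(retain_deed) holds — retain_deed is obligatory. None of the other listed options is made obligatory by any chain of premises.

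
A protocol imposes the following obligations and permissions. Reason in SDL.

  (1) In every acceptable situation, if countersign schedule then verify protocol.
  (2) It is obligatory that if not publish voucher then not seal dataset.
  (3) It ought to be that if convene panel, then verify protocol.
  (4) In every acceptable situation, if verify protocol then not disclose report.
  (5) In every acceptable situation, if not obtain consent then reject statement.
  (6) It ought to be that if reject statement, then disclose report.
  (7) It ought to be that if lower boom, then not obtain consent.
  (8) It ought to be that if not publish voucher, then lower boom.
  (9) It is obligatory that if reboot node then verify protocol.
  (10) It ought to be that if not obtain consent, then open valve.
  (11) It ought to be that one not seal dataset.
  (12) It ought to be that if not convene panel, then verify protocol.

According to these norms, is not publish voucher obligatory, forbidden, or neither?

Forbidden

By case analysis on convene_panel: premise 3 gives O(convene_panel → verify_protocol) and premise 12 gives O(¬convene_panel → verify_protocol), so O(verify_protocol) either way.
From O(verify_protocol) and premise 4, O(verify_protocol → ¬disclose_report), we obtain O(¬disclose_report).
The contrapositive of premise 6 (O(reject_statement → disclose_report)) is O(¬disclose_report → ¬reject_statement), and O(¬disclose_report) is already established, so O(¬reject_statement).
The contrapositive of premise 5 (O(¬obtain_consent → reject_statement)) is O(¬reject_statement → obtain_consent), and O(¬reject_statement) is already established, so O(obtain_consent).
The contrapositive of premise 7 (O(lower_boom → ¬obtain_consent)) is O(obtain_consent → ¬lower_boom), and O(obtain_consent) is already established, so O(¬lower_boom).
The contrapositive of premise 8 (O(¬publish_voucher → lower_boom)) is O(¬lower_boom → publish_voucher), and O(¬lower_boom) is already established, so O(publish_voucher).
Premises 1, 2, 9, 10, 11 do not contribute to this derivation.
Thus O(publish_voucher), which is F(¬publish_voucher): ¬publish_voucher is forbidden.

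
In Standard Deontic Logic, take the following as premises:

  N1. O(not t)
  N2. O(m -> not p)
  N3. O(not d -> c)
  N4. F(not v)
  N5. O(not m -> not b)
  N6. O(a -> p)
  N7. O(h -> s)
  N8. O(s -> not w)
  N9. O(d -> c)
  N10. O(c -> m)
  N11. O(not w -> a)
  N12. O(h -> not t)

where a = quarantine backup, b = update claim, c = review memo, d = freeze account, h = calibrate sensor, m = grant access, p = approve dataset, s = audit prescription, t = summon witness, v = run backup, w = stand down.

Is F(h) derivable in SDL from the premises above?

By case analysis on d: premise 9 gives O(d -> c) and premise 3 gives O(not d -> c), so O(c) either way.
Applying K to premise 10 (O(c -> m)) and O(c) yields O(m).
From O(m) and premise 2, O(m -> not p), we obtain O(not p).
Premise 6 is O(a -> p); contrapositively O(not p -> not a). Since O(not p) holds, K gives O(not a).
The contrapositive of premise 11 (O(not w -> a)) is O(not a -> w), and O(not a) is already established, so O(w).
The contrapositive of premise 8 (O(s -> not w)) is O(w -> not s), and O(w) is already established, so O(not s).
Premise 7, O(h -> s), contraposes to O(not s -> not h); with O(not s) we get O(not h).
Premises 1, 4, 5, 12 do not contribute to this derivation.
So O(not h) holds, i.e. F(h). The claim follows.

Yes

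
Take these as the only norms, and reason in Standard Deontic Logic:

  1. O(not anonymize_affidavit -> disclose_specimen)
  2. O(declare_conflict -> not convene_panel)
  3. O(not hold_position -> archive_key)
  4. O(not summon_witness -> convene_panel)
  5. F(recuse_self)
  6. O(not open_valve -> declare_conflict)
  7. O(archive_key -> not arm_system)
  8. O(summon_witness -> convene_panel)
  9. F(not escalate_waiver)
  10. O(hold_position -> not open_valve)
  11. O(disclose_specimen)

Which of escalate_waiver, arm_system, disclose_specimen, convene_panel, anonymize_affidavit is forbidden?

arm_system

Premises 8 and 4 are O(summon_witness -> convene_panel) and O(not summon_witness -> convene_panel); every ideal world satisfies summon_witness or not summon_witness, so in either case convene_panel holds — hence O(convene_panel).
Premise 2, O(declare_conflict -> not convene_panel), contraposes to O(convene_panel -> not declare_conflict); with O(convene_panel) we get O(not declare_conflict).
Premise 6 is O(not open_valve -> declare_conflict); contrapositively O(not declare_conflict -> open_valve). Since O(not declare_conflict) holds, K gives O(open_valve).
Premise 10 is O(hold_position -> not open_valve); contrapositively O(open_valve -> not hold_position). Since O(open_valve) holds, K gives O(not hold_position).
With premise 3, O(not hold_position -> archive_key), the K-axiom yields O(archive_key).
Premise 7 is O(archive_key -> not arm_system); since O(archive_key), deontic closure gives O(not arm_system).
So O(not arm_system) holds, i.e. arm_system is forbidden. None of the other listed options is forbidden under the premises.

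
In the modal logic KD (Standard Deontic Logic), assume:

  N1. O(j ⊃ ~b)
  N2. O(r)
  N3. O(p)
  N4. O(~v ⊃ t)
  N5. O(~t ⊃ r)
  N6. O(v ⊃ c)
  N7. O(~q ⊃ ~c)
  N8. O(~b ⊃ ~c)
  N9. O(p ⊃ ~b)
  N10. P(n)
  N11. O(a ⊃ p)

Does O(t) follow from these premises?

Yes

Premise 3 gives O(p).
Premise 9 is O(p ⊃ ~b); since O(p), deontic closure gives O(~b).
Premise 8 is O(~b ⊃ ~c); since O(~b), deontic closure gives O(~c).
Premise 6, O(v ⊃ c), contraposes to O(~c ⊃ ~v); with O(~c) we get O(~v).
From O(~v) and premise 4, O(~v ⊃ t), we obtain O(t).
Premises 1, 2, 5, 7, 10, 11 do not contribute to this derivation.
So O(t) follows.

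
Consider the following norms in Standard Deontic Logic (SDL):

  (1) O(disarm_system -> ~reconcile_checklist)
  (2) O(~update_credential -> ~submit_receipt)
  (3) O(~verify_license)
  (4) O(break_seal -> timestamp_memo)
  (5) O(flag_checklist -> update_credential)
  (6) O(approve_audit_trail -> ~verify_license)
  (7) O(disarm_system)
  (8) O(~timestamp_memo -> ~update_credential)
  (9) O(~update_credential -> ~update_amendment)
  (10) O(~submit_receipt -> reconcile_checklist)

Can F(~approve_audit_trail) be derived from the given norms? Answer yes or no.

No

Premise 6 is O(approve_audit_trail -> ~verify_license); even if O(~verify_license) held, inferring O(approve_audit_trail) would be affirming the consequent — invalid.
No other premise forces O(approve_audit_trail). An ideal world satisfying every premise can still have ~approve_audit_trail true, so F(~approve_audit_trail) is not derivable.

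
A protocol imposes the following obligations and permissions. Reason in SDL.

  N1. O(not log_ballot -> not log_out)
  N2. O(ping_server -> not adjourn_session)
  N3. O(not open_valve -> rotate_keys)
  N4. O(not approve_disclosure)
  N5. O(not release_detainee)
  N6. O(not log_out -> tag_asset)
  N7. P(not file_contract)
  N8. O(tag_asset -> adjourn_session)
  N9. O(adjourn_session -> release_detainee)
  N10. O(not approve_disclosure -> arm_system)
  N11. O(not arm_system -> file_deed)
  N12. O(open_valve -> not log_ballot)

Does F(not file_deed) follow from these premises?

No

Premise 11 is O(not arm_system -> file_deed), but O(not arm_system) is not derivable from the premises, so it does not yield O(file_deed).
No other premise forces O(file_deed). An ideal world satisfying every premise can still have not file_deed true, so F(not file_deed) is not derivable.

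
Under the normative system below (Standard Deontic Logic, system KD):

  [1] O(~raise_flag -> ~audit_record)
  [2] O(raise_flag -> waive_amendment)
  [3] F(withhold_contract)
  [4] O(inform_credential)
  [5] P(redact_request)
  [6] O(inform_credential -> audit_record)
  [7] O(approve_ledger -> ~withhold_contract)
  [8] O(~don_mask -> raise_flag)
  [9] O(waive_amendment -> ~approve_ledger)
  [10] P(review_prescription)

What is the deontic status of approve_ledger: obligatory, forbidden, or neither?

Forbidden

Premise 4 states O(inform_credential) outright.
With premise 6, O(inform_credential -> audit_record), the K-axiom yields O(audit_record).
Premise 1, O(~raise_flag -> ~audit_record), contraposes to O(audit_record -> raise_flag); with O(audit_record) we get O(raise_flag).
With premise 2, O(raise_flag -> waive_amendment), the K-axiom yields O(waive_amendment).
From O(waive_amendment) and premise 9, O(waive_amendment -> ~approve_ledger), we obtain O(~approve_ledger).
Premises 3, 5, 7, 8, 10 do not contribute to this derivation.
Thus O(~approve_ledger), which is F(approve_ledger): approve_ledger is forbidden.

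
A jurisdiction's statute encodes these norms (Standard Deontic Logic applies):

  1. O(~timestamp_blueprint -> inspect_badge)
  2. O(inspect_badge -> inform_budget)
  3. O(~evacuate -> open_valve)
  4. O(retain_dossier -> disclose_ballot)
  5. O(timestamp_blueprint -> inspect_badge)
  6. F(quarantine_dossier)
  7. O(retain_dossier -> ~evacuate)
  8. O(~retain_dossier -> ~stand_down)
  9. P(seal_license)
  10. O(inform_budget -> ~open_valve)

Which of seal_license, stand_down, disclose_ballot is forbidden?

By case analysis on ~timestamp_blueprint: premise 1 gives O(~timestamp_blueprint -> inspect_badge) and premise 5 gives O(timestamp_blueprint -> inspect_badge), so O(inspect_badge) either way.
With premise 2, O(inspect_badge -> inform_budget), the K-axiom yields O(inform_budget).
From O(inform_budget) and premise 10, O(inform_budget -> ~open_valve), we obtain O(~open_valve).
Premise 3, O(~evacuate -> open_valve), contraposes to O(~open_valve -> evacuate); with O(~open_valve) we get O(evacuate).
Premise 7, O(retain_dossier -> ~evacuate), contraposes to O(evacuate -> ~retain_dossier); with O(evacuate) we get O(~retain_dossier).
Applying K to premise 8 (O(~retain_dossier -> ~stand_down)) and O(~retain_dossier) yields O(~stand_down).
So O(~stand_down) holds, i.e. stand_down is forbidden. None of the other listed options is forbidden under the premises.

stand_down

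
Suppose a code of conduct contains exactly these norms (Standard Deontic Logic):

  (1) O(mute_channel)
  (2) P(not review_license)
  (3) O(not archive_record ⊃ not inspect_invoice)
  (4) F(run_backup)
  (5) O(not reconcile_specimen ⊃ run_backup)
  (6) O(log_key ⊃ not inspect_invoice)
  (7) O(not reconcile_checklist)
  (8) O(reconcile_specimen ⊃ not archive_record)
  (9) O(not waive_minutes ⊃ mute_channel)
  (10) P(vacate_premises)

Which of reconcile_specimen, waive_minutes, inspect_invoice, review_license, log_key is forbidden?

Premise 4, F(run_backup), is equivalent to O(not run_backup).
Premise 5, O(not reconcile_specimen ⊃ run_backup), contraposes to O(not run_backup ⊃ reconcile_specimen); with O(not run_backup) we get O(reconcile_specimen).
With premise 8, O(reconcile_specimen ⊃ not archive_record), the K-axiom yields O(not archive_record).
With premise 3, O(not archive_record ⊃ not inspect_invoice), the K-axiom yields O(not inspect_invoice).
So O(not inspect_invoice) holds, i.e. inspect_invoice is forbidden. None of the other listed options is forbidden under the premises.

inspect_invoice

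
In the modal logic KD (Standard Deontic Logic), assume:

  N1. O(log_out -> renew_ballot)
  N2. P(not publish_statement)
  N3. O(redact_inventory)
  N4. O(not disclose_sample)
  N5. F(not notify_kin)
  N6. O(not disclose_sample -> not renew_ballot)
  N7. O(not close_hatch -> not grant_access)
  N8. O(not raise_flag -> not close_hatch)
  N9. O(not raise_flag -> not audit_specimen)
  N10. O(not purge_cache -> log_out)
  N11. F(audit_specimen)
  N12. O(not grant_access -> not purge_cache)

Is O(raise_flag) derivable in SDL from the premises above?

Premise 4 states O(not disclose_sample) outright.
Applying K to premise 6 (O(not disclose_sample -> not renew_ballot)) and O(not disclose_sample) yields O(not renew_ballot).
Premise 1 is O(log_out -> renew_ballot); contrapositively O(not renew_ballot -> not log_out). Since O(not renew_ballot) holds, K gives O(not log_out).
Premise 10, O(not purge_cache -> log_out), contraposes to O(not log_out -> purge_cache); with O(not log_out) we get O(purge_cache).
Premise 12, O(not grant_access -> not purge_cache), contraposes to O(purge_cache -> grant_access); with O(purge_cache) we get O(grant_access).
The contrapositive of premise 7 (O(not close_hatch -> not grant_access)) is O(grant_access -> close_hatch), and O(grant_access) is already established, so O(close_hatch).
Premise 8 is O(not raise_flag -> not close_hatch); contrapositively O(close_hatch -> raise_flag). Since O(close_hatch) holds, K gives O(raise_flag).
Premises 2, 3, 5, 9, 11 do not contribute to this derivation.
So O(raise_flag) follows.

Yes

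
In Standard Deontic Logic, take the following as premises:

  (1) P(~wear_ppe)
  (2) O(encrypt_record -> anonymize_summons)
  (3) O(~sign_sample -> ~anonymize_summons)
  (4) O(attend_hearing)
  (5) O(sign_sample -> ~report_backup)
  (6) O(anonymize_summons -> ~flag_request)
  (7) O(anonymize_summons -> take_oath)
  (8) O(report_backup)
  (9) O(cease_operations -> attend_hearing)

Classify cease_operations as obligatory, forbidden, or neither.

Premise 9 is O(cease_operations -> attend_hearing); even if O(attend_hearing) held, inferring O(cease_operations) would be affirming the consequent — invalid.
No premise or chain of K-axiom applications forces O(cease_operations), and none forces O(~cease_operations). So cease_operations is neither obligatory nor forbidden under these norms.

Neither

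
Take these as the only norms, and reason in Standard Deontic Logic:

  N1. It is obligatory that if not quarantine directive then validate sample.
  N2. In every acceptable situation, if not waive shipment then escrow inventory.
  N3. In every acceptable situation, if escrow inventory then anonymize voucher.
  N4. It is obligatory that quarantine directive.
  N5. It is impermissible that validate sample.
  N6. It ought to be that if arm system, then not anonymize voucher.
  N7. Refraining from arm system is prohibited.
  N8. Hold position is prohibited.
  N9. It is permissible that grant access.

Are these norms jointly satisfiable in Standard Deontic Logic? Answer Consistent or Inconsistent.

Premise 1 is O(¬quarantine_directive → validate_sample), but O(¬quarantine_directive) is not derivable from the premises, so it does not yield O(validate_sample).
So O(validate_sample) is not derivable, and the apparent clash with O(¬validate_sample) does not arise.
A world satisfying every obligation exists (e.g. anonymize_voucher=false, arm_system=true, escrow_inventory=false, grant_access=false, hold_position=false, quarantine_directive=true, validate_sample=false, waive_shipment=true); no atom is both obligatory and forbidden, so the set is consistent.

Consistent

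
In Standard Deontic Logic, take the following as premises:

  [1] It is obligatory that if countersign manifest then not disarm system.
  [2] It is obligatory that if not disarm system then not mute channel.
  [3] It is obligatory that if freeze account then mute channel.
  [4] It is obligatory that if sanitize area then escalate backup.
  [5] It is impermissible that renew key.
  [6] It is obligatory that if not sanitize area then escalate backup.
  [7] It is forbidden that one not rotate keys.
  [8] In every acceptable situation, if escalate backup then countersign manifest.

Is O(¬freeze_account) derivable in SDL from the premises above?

Yes

Premises 6 and 4 cover both cases: O(¬sanitize_area → escalate_backup) and O(sanitize_area → escalate_backup). Since ¬sanitize_area ∨ sanitize_area is a tautology, O(escalate_backup) follows.
From O(escalate_backup) and premise 8, O(escalate_backup → countersign_manifest), we obtain O(countersign_manifest).
From O(countersign_manifest) and premise 1, O(countersign_manifest → ¬disarm_system), we obtain O(¬disarm_system).
With premise 2, O(¬disarm_system → ¬mute_channel), the K-axiom yields O(¬mute_channel).
The contrapositive of premise 3 (O(freeze_account → mute_channel)) is O(¬mute_channel → ¬freeze_account), and O(¬mute_channel) is already established, so O(¬freeze_account).
Premises 5, 7 do not contribute to this derivation.
So O(¬freeze_account) follows.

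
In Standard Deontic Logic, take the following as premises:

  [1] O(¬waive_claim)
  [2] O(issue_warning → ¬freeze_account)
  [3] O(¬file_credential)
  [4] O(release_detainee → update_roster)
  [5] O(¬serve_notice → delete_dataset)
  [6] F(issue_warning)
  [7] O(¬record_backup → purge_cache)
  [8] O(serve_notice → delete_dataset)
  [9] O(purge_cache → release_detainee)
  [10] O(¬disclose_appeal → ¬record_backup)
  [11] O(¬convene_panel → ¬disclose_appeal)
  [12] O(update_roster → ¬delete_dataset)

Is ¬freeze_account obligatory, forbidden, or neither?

Neither

Premise 2 is O(issue_warning → ¬freeze_account), but O(issue_warning) is not derivable from the premises, so it does not yield O(¬freeze_account).
No premise or chain of K-axiom applications forces O(¬freeze_account), and none forces O(freeze_account). So ¬freeze_account is neither obligatory nor forbidden under these norms.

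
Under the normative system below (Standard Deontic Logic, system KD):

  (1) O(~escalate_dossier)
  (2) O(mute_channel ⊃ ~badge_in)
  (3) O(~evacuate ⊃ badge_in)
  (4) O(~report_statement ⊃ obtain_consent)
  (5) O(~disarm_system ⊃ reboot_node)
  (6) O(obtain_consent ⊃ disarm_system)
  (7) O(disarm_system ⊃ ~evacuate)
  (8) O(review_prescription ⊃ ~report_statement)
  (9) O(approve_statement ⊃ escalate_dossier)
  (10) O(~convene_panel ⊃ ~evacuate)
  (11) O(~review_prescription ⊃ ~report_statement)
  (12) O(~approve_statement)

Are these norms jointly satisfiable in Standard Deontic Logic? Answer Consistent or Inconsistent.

Consistent

Premise 9 is O(approve_statement ⊃ escalate_dossier), but O(approve_statement) is not derivable from the premises, so it does not yield O(escalate_dossier).
So O(escalate_dossier) is not derivable, and the apparent clash with O(~escalate_dossier) does not arise.
A world satisfying every obligation exists (e.g. approve_statement=false, badge_in=true, convene_panel=false, disarm_system=true, escalate_dossier=false, evacuate=false, mute_channel=false, obtain_consent=true, reboot_node=false, report_statement=false, review_prescription=false); no atom is both obligatory and forbidden, so the set is consistent.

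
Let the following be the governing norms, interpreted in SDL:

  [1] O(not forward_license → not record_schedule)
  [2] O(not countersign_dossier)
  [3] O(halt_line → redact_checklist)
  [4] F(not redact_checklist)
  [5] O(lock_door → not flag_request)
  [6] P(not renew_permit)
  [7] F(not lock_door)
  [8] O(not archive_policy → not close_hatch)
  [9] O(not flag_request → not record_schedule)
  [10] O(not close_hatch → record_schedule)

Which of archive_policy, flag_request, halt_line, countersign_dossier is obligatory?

archive_policy

F(not lock_door) at premise 7 means O(lock_door).
Premise 5 is O(lock_door → not flag_request); since O(lock_door), deontic closure gives O(not flag_request).
Applying K to premise 9 (O(not flag_request → not record_schedule)) and O(not flag_request) yields O(not record_schedule).
The contrapositive of premise 10 (O(not close_hatch → record_schedule)) is O(not record_schedule → close_hatch), and O(not record_schedule) is already established, so O(close_hatch).
Premise 8, O(not archive_policy → not close_hatch), contraposes to O(close_hatch → archive_policy); with O(close_hatch) we get O(archive_policy).
So O(archive_policy) holds — archive_policy is obligatory. None of the other listed options is made obligatory by any chain of premises.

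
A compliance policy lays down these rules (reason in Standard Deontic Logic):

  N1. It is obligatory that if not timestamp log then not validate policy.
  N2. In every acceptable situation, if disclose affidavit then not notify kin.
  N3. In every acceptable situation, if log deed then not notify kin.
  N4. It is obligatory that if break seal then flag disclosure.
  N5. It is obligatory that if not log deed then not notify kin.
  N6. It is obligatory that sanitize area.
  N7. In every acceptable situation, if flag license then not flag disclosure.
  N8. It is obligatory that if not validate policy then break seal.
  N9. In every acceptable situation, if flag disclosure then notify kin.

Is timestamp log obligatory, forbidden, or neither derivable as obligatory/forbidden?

By case analysis on log_deed: premise 3 gives O(log_deed → ¬notify_kin) and premise 5 gives O(¬log_deed → ¬notify_kin), so O(¬notify_kin) either way.
Premise 9, O(flag_disclosure → notify_kin), contraposes to O(¬notify_kin → ¬flag_disclosure); with O(¬notify_kin) we get O(¬flag_disclosure).
Premise 4 is O(break_seal → flag_disclosure); contrapositively O(¬flag_disclosure → ¬break_seal). Since O(¬flag_disclosure) holds, K gives O(¬break_seal).
Premise 8 is O(¬validate_policy → break_seal); contrapositively O(¬break_seal → validate_policy). Since O(¬break_seal) holds, K gives O(validate_policy).
Premise 1 is O(¬timestamp_log → ¬validate_policy); contrapositively O(validate_policy → timestamp_log). Since O(validate_policy) holds, K gives O(timestamp_log).
Premises 2, 6, 7 do not contribute to this derivation.
Hence timestamp_log is obligatory.

Obligatory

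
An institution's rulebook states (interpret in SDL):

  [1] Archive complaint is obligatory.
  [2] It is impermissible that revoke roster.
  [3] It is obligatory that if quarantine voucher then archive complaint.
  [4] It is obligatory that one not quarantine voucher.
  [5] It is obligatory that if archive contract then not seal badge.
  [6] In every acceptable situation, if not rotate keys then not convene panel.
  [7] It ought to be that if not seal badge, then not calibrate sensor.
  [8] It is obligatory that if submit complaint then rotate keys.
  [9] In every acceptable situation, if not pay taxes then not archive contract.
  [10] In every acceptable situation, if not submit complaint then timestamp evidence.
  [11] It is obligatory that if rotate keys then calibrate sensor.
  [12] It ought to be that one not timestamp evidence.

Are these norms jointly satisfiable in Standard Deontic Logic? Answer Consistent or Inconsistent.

Premise 3 is O(quarantine_voucher → archive_complaint); even if O(archive_complaint) held, inferring O(quarantine_voucher) would be affirming the consequent — invalid.
So O(quarantine_voucher) is not derivable, and the apparent clash with O(¬quarantine_voucher) does not arise.
A world satisfying every obligation exists (e.g. archive_complaint=true, archive_contract=false, calibrate_sensor=true, convene_panel=false, pay_taxes=false, quarantine_voucher=false, revoke_roster=false, rotate_keys=true, seal_badge=true, submit_complaint=true, timestamp_evidence=false); no atom is both obligatory and forbidden, so the set is consistent.

Consistent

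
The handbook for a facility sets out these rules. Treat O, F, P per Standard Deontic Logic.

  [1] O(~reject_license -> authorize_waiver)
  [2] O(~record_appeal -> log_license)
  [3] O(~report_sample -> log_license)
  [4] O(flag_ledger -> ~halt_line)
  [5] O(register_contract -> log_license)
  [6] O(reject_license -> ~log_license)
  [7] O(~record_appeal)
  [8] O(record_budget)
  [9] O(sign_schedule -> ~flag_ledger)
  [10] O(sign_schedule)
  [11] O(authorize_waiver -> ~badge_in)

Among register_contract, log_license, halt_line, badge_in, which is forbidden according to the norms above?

From premise 7 we have O(~record_appeal).
With premise 2, O(~record_appeal -> log_license), the K-axiom yields O(log_license).
The contrapositive of premise 6 (O(reject_license -> ~log_license)) is O(log_license -> ~reject_license), and O(log_license) is already established, so O(~reject_license).
Premise 1 is O(~reject_license -> authorize_waiver); since O(~reject_license), deontic closure gives O(authorize_waiver).
Applying K to premise 11 (O(authorize_waiver -> ~badge_in)) and O(authorize_waiver) yields O(~badge_in).
So O(~badge_in) holds, i.e. badge_in is forbidden. None of the other listed options is forbidden under the premises.

badge_in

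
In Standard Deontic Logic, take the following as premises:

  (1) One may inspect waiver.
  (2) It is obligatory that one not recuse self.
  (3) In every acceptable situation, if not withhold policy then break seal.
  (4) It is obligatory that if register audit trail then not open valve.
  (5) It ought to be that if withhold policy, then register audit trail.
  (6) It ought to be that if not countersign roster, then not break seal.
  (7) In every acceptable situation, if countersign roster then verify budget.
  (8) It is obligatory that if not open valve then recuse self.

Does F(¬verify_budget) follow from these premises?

From premise 2 we have O(¬recuse_self).
Premise 8 is O(¬open_valve → recuse_self); contrapositively O(¬recuse_self → open_valve). Since O(¬recuse_self) holds, K gives O(open_valve).
The contrapositive of premise 4 (O(register_audit_trail → ¬open_valve)) is O(open_valve → ¬register_audit_trail), and O(open_valve) is already established, so O(¬register_audit_trail).
The contrapositive of premise 5 (O(withhold_policy → register_audit_trail)) is O(¬register_audit_trail → ¬withhold_policy), and O(¬register_audit_trail) is already established, so O(¬withhold_policy).
With premise 3, O(¬withhold_policy → break_seal), the K-axiom yields O(break_seal).
The contrapositive of premise 6 (O(¬countersign_roster → ¬break_seal)) is O(break_seal → countersign_roster), and O(break_seal) is already established, so O(countersign_roster).
Applying K to premise 7 (O(countersign_roster → verify_budget)) and O(countersign_roster) yields O(verify_budget).
Premise 1 does not contribute to this derivation.
So O(verify_budget) holds, i.e. F(¬verify_budget). The claim follows.

Yes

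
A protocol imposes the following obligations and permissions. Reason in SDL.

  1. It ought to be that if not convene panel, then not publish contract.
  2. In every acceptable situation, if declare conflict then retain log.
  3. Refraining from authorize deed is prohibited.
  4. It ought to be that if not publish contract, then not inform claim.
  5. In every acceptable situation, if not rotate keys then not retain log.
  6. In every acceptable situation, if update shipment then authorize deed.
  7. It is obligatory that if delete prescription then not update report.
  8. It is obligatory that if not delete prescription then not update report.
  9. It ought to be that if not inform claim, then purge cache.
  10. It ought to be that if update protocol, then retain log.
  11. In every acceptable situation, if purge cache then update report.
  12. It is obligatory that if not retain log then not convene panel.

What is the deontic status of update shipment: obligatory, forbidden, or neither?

Neither

Premise 6 is O(update_shipment → authorize_deed); even if O(authorize_deed) held, inferring O(update_shipment) would be affirming the consequent — invalid.
No premise or chain of K-axiom applications forces O(update_shipment), and none forces O(¬update_shipment). So update_shipment is neither obligatory nor forbidden under these norms.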